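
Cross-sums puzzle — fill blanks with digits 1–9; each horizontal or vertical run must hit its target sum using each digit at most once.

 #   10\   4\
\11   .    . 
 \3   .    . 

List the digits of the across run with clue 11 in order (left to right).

3 in 2 cells must be {1,2}; 4 in 2 cells must be {1,3}.
The 11 across and the 4 down share only 3, so R1C2 = 3.
R2C2 = 4 − 3 = 1 completes the 4 down.
R1C1 = 11 − 3 = 8 completes the 11 across.
R2C1 = 3 − 1 = 2 completes the 3 across.

8 3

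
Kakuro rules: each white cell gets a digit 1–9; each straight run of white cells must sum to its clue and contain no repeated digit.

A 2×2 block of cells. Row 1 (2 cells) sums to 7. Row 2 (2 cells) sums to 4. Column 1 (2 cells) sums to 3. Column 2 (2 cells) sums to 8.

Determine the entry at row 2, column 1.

1

4 in 2 cells must be {1,3}; 3 in 2 cells must be {1,2}.
The 4 across and the 3 down share only 1, so (2,1) = 1.
(2,2) = 4 − 1 = 3 completes the 4 across.
(1,1) = 3 − 1 = 2 completes the 3 down.
(1,2) = 7 − 2 = 5 completes the 7 across.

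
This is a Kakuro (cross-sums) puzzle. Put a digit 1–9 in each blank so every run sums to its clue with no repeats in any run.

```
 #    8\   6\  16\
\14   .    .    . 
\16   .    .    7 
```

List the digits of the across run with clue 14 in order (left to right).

16 in 2 cells must be {7,9}.
R1C3 = 16 − 7 = 9 completes the 16 down.
Nothing is forced directly, so branch on R1C1, whose candidates are 1 or 2 or 3. If R1C1 = 1: that forces R1C2 = 4, after which R2C1 would have to be in {1,3,4,5,6,8} for the 16 across but in {7} for the 8 down — contradiction. If R1C1 = 2: then R1C2 would have to be in {3} for the 14 across but in {1,2,4,5} for the 6 down — contradiction. So R1C1 = 3.
R1C2 = 14 − 12 = 2 completes the 14 across.
R2C1 = 8 − 3 = 5 completes the 8 down.
R2C2 = 16 − 12 = 4 completes the 16 across.

3, 2, 9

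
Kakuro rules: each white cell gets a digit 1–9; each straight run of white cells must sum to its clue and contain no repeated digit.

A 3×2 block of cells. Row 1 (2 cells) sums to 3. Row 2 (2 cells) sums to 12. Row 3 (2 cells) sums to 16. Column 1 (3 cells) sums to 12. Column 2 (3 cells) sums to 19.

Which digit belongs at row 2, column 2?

3 in 2 cells must be {1,2}; 16 in 2 cells must be {7,9}.
The 3 across and the 19 down share only 2, so (1,2) = 2.
Given what's placed, (3,2) must be 9 to fit the 16 across and 19 down.
(1,1) = 3 − 2 = 1 completes the 3 across.
(2,2) = 19 − 11 = 8 completes the 19 down.
(3,1) = 16 − 9 = 7 completes the 16 across.
(2,1) = 12 − 8 = 4 completes the 12 across.

8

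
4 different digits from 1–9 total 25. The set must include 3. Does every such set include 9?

Every partition of 25 into 4 distinct digits under that restriction includes 9: {3,5,8,9}, {3,6,7,9}.

Yes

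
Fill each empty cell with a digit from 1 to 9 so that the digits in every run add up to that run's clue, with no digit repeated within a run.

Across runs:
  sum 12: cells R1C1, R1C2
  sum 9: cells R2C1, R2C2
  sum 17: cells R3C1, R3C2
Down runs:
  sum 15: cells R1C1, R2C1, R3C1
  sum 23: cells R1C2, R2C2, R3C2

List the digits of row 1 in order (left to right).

4 8

17 in 2 cells must be {8,9}; 23 in 3 cells must be {6,8,9}.
Nothing is forced directly, so branch on R1C2, whose candidates are 8 or 9. If R1C2 = 9: that forces R1C1 = 3, R3C1 = 8, after which R3C2 would have to be in {9} for the 17 across but in {6,8} for the 23 down — contradiction. So R1C2 = 8.
R1C1 = 12 − 8 = 4 completes the 12 across.
Given what's placed, R2C2 must be 6 to fit the 9 across and 23 down.
R3C2 = 23 − 14 = 9 completes the 23 down.
R2C1 = 9 − 6 = 3 completes the 9 across.
R3C1 = 17 − 9 = 8 completes the 17 across.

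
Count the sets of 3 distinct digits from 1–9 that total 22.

2

3 distinct digits from 1–9 sum between 6 and 24.
Enumerating: {5,8,9}, {6,7,9}.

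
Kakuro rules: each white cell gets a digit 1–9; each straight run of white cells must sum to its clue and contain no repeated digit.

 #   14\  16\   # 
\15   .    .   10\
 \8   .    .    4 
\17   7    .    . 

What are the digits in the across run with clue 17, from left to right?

7, 4, 6

Given what's placed, R1C1 must be 6 to fit the 15 across and 14 down.
R1C2 = 15 − 6 = 9 completes the 15 across.
R2C1 = 14 − 13 = 1 completes the 14 down.
R2C2 = 8 − 5 = 3 completes the 8 across.
R3C2 = 16 − 12 = 4 completes the 16 down.
R3C3 = 17 − 11 = 6 completes the 17 across.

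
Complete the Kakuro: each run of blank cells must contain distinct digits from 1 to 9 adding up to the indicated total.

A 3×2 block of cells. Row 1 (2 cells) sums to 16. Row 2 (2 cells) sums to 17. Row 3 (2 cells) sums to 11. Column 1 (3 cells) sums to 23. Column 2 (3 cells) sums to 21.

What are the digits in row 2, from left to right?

16 in 2 cells must be {7,9}; 17 in 2 cells must be {8,9}; 23 in 3 cells must be {6,8,9}.
The 16 across and the 23 down share only 9, so (1,1) = 9.
(1,2) = 16 − 9 = 7 completes the 16 across.
Given what's placed, (2,1) must be 8 to fit the 17 across and 23 down.
(2,2) = 17 − 8 = 9 completes the 17 across.
(3,1) = 23 − 17 = 6 completes the 23 down.
(3,2) = 11 − 6 = 5 completes the 11 across.

8 9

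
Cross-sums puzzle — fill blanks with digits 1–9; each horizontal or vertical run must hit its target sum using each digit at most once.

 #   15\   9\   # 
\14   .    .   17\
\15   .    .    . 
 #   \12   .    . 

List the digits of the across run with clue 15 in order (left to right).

17 in 2 cells must be {8,9}.
Nothing is forced directly, so branch on R2C3, whose candidates are 8 or 9. If R2C3 = 9: then R2C1 would have to be in {1,2,4,5} for the 15 across but in {6,7,8,9} for the 15 down — contradiction. So R2C3 = 8.
R2C1 = 6: the only remaining digit allowed by both the 15 across and the 15 down.
R2C2 = 15 − 14 = 1 completes the 15 across.
R3C3 = 17 − 8 = 9 completes the 17 down.
R1C1 = 15 − 6 = 9 completes the 15 down.
R1C2 = 14 − 9 = 5 completes the 14 across.
R3C2 = 12 − 9 = 3 completes the 12 across.

6, 1, 8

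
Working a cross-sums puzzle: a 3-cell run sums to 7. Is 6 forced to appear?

The only way to make 7 from 3 distinct digits is {1,2,4}, which does not contain 6.

No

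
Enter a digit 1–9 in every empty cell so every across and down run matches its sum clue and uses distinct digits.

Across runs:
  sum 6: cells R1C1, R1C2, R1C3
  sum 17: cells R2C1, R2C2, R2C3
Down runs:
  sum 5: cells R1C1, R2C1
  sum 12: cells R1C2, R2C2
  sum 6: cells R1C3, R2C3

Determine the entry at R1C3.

1

6 in 3 cells must be {1,2,3}.
The 6 across and the 12 down share only 3, so R1C2 = 3.
R2C2 = 12 − 3 = 9 completes the 12 down.
Nothing is forced directly, so branch on R1C1, whose candidates are 1 or 2. If R1C1 = 1: that forces R1C3 = 2, after which R2C1 would have to be in {1,2,3,5,6,7} for the 17 across but in {4} for the 5 down — contradiction. So R1C1 = 2.
R1C3 = 6 − 5 = 1 completes the 6 across.
R2C1 = 5 − 2 = 3 completes the 5 down.
R2C3 = 17 − 12 = 5 completes the 17 across.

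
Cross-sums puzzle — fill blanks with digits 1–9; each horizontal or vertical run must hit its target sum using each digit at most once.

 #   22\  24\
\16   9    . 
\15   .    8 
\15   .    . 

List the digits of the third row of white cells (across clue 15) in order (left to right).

6, 9

16 in 2 cells must be {7,9}; 24 in 3 cells must be {7,8,9}.
R1C2 = 16 − 9 = 7 completes the 16 across.
R2C1 = 15 − 8 = 7 completes the 15 across.
R3C1 = 22 − 16 = 6 completes the 22 down.
R3C2 = 15 − 6 = 9 completes the 15 across.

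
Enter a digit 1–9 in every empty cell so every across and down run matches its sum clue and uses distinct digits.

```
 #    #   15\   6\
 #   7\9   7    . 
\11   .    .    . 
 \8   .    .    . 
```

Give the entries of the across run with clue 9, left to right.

6 in 3 cells must be {1,2,3}.
R1C3 = 9 − 7 = 2 completes the 9 across.
Nothing is forced directly, so branch on R2C3, whose candidates are 1 or 3. If R2C3 = 1: that forces R3C3 = 3, after which R3C2 would have to be in {1,4} for the 8 across but in {2,3,5,6} for the 15 down — contradiction. So R2C3 = 3.
R3C3 = 6 − 5 = 1 completes the 6 down.
No cell is forced outright now. R2C2 can only be 2 or 6 (the digits allowed by both its 11 across and its 15 down). If R2C2 = 2: that forces R2C1 = 6, after which R3C1 would have to be in {2,3,4,5} for the 8 across but in {1} for the 7 down — contradiction. So R2C2 = 6.
R2C1 = 11 − 9 = 2 completes the 11 across.
R3C1 = 7 − 2 = 5 completes the 7 down.
R3C2 = 8 − 6 = 2 completes the 8 across.

7 2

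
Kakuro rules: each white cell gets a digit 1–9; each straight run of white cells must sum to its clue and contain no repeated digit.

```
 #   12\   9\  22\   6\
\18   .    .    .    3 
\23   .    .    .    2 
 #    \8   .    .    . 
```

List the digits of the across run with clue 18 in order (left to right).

5 1 9 3

6 in 3 cells must be {1,2,3}.
The 8 across and the 22 down share only 5, so R3C3 = 5.
R3C4 = 6 − 5 = 1 completes the 6 down.
R3C2 = 8 − 6 = 2 completes the 8 across.
No cell is forced outright now. R2C2 can only be 4 or 6 (the digits allowed by both its 23 across and its 9 down). If R2C2 = 4: then R1C2 would have to be in {1,2,4,5,6,7,8,9} for the 18 across but in {3} for the 9 down — contradiction. So R2C2 = 6.
R1C2 = 9 − 8 = 1 completes the 9 down.
Given what's placed, R2C3 must be 8 to fit the 23 across and 22 down.
R1C3 = 22 − 13 = 9 completes the 22 down.
R2C1 = 23 − 16 = 7 completes the 23 across.
R1C1 = 18 − 13 = 5 completes the 18 across.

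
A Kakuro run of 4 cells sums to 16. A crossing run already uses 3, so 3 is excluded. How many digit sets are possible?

4 distinct digits from 1–9 sum between 10 and 30.
Dropping sets that contain 3.
Enumerating: {1,2,4,9}, {1,2,5,8}, {1,2,6,7}, {1,4,5,6}.

4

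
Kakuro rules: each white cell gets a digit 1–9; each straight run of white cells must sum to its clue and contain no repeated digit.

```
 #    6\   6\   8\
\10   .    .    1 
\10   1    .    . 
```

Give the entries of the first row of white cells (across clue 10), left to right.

R1C1 = 6 − 1 = 5 completes the 6 down.
R1C2 = 10 − 6 = 4 completes the 10 across.
R2C2 = 6 − 4 = 2 completes the 6 down.
R2C3 = 10 − 3 = 7 completes the 10 across.

5, 4, 1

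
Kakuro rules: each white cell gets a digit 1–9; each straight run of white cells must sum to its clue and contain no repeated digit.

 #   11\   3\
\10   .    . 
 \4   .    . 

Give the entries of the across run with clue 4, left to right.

3 1

4 in 2 cells must be {1,3}; 3 in 2 cells must be {1,2}.
The 4 across and the 11 down share only 3, so R2C1 = 3.
R2C2 = 4 − 3 = 1 completes the 4 across.
R1C1 = 11 − 3 = 8 completes the 11 down.
R1C2 = 10 − 8 = 2 completes the 10 across.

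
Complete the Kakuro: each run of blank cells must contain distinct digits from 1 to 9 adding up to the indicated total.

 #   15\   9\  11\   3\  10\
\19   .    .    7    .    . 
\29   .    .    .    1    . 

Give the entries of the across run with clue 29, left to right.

9 8 4 1 7

3 in 2 cells must be {1,2}.
R1C1 = 6: the only remaining digit allowed by both the 19 across and the 15 down.
R1C4 = 3 − 1 = 2 completes the 3 down.
R2C1 = 15 − 6 = 9 completes the 15 down.
R2C3 = 11 − 7 = 4 completes the 11 down.
Nothing is forced directly, so branch on R2C2, whose candidates are 7 or 8. If R2C2 = 7: then R1C2 would have to be in {1,3} for the 19 across but in {2} for the 9 down — contradiction. So R2C2 = 8.
R1C2 = 9 − 8 = 1 completes the 9 down.
R1C5 = 19 − 16 = 3 completes the 19 across.
R2C5 = 29 − 22 = 7 completes the 29 across.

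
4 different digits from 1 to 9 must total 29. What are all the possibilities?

4 distinct digits from 1–9 sum between 10 and 30.
Only one set works: {5,7,8,9}.

{5,7,8,9}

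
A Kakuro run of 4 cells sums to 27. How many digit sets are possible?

3

4 distinct digits from 1–9 sum between 10 and 30.
Enumerating: {3,7,8,9}, {4,6,8,9}, {5,6,7,9}.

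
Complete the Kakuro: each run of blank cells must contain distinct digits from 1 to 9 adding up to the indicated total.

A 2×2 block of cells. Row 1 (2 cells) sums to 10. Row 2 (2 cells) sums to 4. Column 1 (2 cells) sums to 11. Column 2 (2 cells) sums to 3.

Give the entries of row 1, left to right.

4 in 2 cells must be {1,3}; 3 in 2 cells must be {1,2}.
The 4 across and the 11 down share only 3, so (2,1) = 3.
(2,2) = 4 − 3 = 1 completes the 4 across.
(1,1) = 11 − 3 = 8 completes the 11 down.
(1,2) = 10 − 8 = 2 completes the 10 across.

8, 2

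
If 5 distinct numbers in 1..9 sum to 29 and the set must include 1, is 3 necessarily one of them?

No

Counterexample: {1,4,7,8,9} sums to 29 under that restriction without using 3.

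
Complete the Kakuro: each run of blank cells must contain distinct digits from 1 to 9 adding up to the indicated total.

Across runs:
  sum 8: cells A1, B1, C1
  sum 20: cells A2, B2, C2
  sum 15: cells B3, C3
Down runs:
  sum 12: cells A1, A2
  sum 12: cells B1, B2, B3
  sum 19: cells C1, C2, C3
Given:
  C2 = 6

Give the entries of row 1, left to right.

Nothing is forced directly, so branch on C1, whose candidates are 4 or 5. If C1 = 5: then A1 would have to be in {1,2} for the 8 across but in {3,4,5,7,8,9} for the 12 down — contradiction. So C1 = 4.
Given what's placed, A1 must be 3 to fit the 8 across and 12 down.
B1 = 8 − 7 = 1 completes the 8 across.
A2 = 12 − 3 = 9 completes the 12 down.
B2 = 20 − 15 = 5 completes the 20 across.
B3 = 12 − 6 = 6 completes the 12 down.
C3 = 15 − 6 = 9 completes the 15 across.

3 1 4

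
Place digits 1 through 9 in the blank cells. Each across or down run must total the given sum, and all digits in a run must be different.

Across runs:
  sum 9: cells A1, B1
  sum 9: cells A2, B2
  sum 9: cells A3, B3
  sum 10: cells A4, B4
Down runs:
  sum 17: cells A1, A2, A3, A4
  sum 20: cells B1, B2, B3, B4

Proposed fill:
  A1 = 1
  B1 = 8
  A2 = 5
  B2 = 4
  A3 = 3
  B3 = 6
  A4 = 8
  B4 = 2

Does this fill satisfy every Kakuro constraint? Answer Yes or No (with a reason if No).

Across: 1+8=9; 5+4=9; 3+6=9; 8+2=10. Down: 1+5+3+8=17; 8+4+6+2=20. No digit repeats within any run.

Yes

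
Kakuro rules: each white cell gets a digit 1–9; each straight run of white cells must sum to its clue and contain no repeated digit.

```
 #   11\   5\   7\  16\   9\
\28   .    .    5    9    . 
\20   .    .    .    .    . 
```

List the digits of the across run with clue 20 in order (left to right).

16 in 2 cells must be {7,9}.
R2C3 = 7 − 5 = 2 completes the 7 down.
R2C4 = 16 − 9 = 7 completes the 16 down.
Nothing is forced directly, so branch on R2C1, whose candidates are 4 or 6. If R2C1 = 6: then R1C1 would have to be in {1,2,3,4,6,7,8} for the 28 across but in {5} for the 11 down — contradiction. So R2C1 = 4.
R1C1 = 11 − 4 = 7 completes the 11 down.
R2C2 = 1: the only remaining digit allowed by both the 20 across and the 5 down.
R2C5 = 20 − 14 = 6 completes the 20 across.

4, 1, 2, 7, 6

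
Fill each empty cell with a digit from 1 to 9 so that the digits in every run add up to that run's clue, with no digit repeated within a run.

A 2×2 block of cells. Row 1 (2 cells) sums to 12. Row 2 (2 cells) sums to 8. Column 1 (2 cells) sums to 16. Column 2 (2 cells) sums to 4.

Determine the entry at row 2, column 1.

7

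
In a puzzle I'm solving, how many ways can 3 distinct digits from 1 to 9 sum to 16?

3 distinct digits from 1–9 sum between 6 and 24.

8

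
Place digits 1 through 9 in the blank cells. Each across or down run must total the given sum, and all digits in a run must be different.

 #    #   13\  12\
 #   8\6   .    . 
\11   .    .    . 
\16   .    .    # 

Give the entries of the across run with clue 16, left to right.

16 in 2 cells must be {7,9}.
The 16 across and the 8 down share only 7, so R3C1 = 7.
R3C2 = 16 − 7 = 9 completes the 16 across.
R1C2 = 1: the only remaining digit allowed by both the 6 across and the 13 down.
R1C3 = 6 − 1 = 5 completes the 6 across.
R2C1 = 8 − 7 = 1 completes the 8 down.
R2C2 = 13 − 10 = 3 completes the 13 down.
R2C3 = 11 − 4 = 7 completes the 11 across.

7 9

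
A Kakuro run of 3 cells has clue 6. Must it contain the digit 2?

The only way to make 6 from 3 distinct digits is {1,2,3}, which contains 2.

Yes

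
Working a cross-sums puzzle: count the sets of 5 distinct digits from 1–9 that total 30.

6

5 distinct digits from 1–9 sum between 15 and 35.
Enumerating: {1,5,7,8,9}, {2,4,7,8,9}, {2,5,6,8,9}, {3,4,6,8,9}, {3,5,6,7,9}, {4,5,6,7,8}.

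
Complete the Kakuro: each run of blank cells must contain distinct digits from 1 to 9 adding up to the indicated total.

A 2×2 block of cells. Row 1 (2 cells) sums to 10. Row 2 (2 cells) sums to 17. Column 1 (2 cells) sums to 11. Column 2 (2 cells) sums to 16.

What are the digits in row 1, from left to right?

3 7

17 in 2 cells must be {8,9}; 16 in 2 cells must be {7,9}.
The 17 across and the 16 down share only 9, so (2,2) = 9.
(1,2) = 16 − 9 = 7 completes the 16 down.
(2,1) = 17 − 9 = 8 completes the 17 across.
(1,1) = 10 − 7 = 3 completes the 10 across.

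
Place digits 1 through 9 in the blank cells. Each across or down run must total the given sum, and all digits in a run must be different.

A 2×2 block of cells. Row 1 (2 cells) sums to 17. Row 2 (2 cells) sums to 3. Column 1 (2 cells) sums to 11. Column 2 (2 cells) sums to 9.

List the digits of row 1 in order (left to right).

9 8

17 in 2 cells must be {8,9}; 3 in 2 cells must be {1,2}.
The 17 across and the 9 down share only 8, so (1,2) = 8.
The 3 across and the 11 down share only 2, so (2,1) = 2.
(2,2) = 3 − 2 = 1 completes the 3 across.
(1,1) = 17 − 8 = 9 completes the 17 across.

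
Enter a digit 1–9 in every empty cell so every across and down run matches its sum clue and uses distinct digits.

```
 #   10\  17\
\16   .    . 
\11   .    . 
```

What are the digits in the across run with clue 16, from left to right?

16 in 2 cells must be {7,9}; 17 in 2 cells must be {8,9}.
The 16 across and the 17 down share only 9, so R1C2 = 9.
R2C2 = 17 − 9 = 8 completes the 17 down.
R1C1 = 16 − 9 = 7 completes the 16 across.
R2C1 = 11 − 8 = 3 completes the 11 across.

7, 9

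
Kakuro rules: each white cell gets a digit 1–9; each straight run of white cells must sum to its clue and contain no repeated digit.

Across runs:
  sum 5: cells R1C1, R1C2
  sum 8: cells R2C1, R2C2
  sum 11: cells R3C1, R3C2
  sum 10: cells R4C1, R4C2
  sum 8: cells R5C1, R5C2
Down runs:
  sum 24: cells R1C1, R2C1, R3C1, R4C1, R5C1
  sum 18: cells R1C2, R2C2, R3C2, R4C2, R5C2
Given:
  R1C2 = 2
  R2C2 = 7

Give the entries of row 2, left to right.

1, 7

R1C1 = 5 − 2 = 3 completes the 5 across.
R2C1 = 8 − 7 = 1 completes the 8 across.
No cell is forced outright now. R3C2 can only be 3 or 5 (the digits allowed by both its 11 across and its 18 down). If R3C2 = 3: that forces R3C1 = 8, R4C1 = 7, after which R4C2 would have to be in {3} for the 10 across but in {1,5} for the 18 down — contradiction. So R3C2 = 5.
R3C1 = 11 − 5 = 6 completes the 11 across.
R4C1 = 9: the only remaining digit allowed by both the 10 across and the 24 down.
R4C2 = 10 − 9 = 1 completes the 10 across.
R5C1 = 24 − 19 = 5 completes the 24 down.
R5C2 = 8 − 5 = 3 completes the 8 across.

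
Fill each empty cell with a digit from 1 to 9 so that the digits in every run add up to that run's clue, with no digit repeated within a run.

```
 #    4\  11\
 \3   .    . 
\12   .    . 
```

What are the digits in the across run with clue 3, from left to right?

3 in 2 cells must be {1,2}; 4 in 2 cells must be {1,3}.
The 3 across and the 4 down share only 1, so R1C1 = 1.
R1C2 = 3 − 1 = 2 completes the 3 across.
R2C1 = 4 − 1 = 3 completes the 4 down.
R2C2 = 12 − 3 = 9 completes the 12 across.

1 2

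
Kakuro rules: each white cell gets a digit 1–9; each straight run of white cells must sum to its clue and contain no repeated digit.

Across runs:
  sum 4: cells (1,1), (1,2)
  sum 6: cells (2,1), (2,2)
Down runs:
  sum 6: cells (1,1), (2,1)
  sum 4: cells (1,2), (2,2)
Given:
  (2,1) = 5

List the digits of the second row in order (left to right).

4 in 2 cells must be {1,3}.
(1,1) = 6 − 5 = 1 completes the 6 down.
(1,2) = 4 − 1 = 3 completes the 4 across.
(2,2) = 6 − 5 = 1 completes the 6 across.

5 1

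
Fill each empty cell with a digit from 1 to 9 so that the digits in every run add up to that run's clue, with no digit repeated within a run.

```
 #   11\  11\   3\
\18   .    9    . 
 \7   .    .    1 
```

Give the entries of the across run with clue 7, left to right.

4 2 1

7 in 3 cells must be {1,2,4}; 3 in 2 cells must be {1,2}.
R1C3 = 3 − 1 = 2 completes the 3 down.
R2C2 = 11 − 9 = 2 completes the 11 down.
R1C1 = 18 − 11 = 7 completes the 18 across.
R2C1 = 7 − 3 = 4 completes the 7 across.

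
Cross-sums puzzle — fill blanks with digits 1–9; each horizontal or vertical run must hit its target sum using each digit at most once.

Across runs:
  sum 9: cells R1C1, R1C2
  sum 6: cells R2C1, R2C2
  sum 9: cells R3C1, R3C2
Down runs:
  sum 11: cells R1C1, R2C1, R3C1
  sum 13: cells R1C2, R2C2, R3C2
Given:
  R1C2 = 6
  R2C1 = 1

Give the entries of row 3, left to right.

7 2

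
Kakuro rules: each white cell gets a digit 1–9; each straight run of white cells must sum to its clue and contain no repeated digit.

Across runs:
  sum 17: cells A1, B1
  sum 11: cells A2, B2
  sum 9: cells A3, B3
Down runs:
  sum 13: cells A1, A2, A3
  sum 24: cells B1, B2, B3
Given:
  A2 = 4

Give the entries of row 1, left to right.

8 9

17 in 2 cells must be {8,9}; 24 in 3 cells must be {7,8,9}.
Given what's placed, A1 must be 8 to fit the 17 across and 13 down.
B1 = 17 − 8 = 9 completes the 17 across.
B2 = 11 − 4 = 7 completes the 11 across.
A3 = 13 − 12 = 1 completes the 13 down.
B3 = 9 − 1 = 8 completes the 9 across.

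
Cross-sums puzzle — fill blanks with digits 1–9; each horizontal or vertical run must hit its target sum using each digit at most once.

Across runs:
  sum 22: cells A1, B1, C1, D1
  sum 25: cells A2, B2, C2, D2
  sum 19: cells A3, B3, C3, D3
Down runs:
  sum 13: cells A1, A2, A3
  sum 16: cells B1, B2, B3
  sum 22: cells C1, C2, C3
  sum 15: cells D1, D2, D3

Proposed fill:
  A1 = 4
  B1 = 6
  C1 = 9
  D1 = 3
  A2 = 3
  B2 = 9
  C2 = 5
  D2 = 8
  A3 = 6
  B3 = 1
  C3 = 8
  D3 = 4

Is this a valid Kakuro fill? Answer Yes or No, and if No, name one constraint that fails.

Across: 4+6+9+3=22; 3+9+5+8=25; 6+1+8+4=19. Down: 4+3+6=13; 6+9+1=16; 9+5+8=22; 3+8+4=15. No digit repeats within any run.

Yes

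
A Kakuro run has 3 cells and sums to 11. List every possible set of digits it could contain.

3 distinct digits from 1–9 sum between 6 and 24.

{1,2,8}; {1,3,7}; {1,4,6}; {2,3,6}; {2,4,5}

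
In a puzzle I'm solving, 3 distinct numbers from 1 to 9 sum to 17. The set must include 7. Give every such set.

{1,7,9}; {2,7,8}; {4,6,7}

3 distinct digits from 1–9 sum between 6 and 24.
Keeping only sets containing 7.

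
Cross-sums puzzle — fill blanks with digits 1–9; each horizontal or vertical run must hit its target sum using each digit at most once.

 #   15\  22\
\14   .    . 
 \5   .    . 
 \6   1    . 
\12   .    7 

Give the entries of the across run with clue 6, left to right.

R3C2 = 6 − 1 = 5 completes the 6 across.
R4C1 = 12 − 7 = 5 completes the 12 across.
Given what's placed, R1C1 must be 6 to fit the 14 across and 15 down.
R1C2 = 14 − 6 = 8 completes the 14 across.
R2C1 = 15 − 12 = 3 completes the 15 down.
R2C2 = 5 − 3 = 2 completes the 5 across.

1 5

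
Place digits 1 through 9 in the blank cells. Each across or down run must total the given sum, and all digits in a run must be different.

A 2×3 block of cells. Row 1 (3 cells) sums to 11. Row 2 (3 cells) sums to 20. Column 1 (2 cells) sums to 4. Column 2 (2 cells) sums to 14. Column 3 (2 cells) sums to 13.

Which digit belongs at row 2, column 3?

4 in 2 cells must be {1,3}.
The 20 across and the 4 down share only 3, so (2,1) = 3.
(1,1) = 4 − 3 = 1 completes the 4 down.
Nothing is forced directly, so branch on (1,2), whose candidates are 6 or 8. If (1,2) = 8: then (1,3) would have to be in {2} for the 11 across but in {4,5,6,7,8,9} for the 13 down — contradiction. So (1,2) = 6.
(1,3) = 11 − 7 = 4 completes the 11 across.
(2,2) = 14 − 6 = 8 completes the 14 down.
(2,3) = 20 − 11 = 9 completes the 20 across.

9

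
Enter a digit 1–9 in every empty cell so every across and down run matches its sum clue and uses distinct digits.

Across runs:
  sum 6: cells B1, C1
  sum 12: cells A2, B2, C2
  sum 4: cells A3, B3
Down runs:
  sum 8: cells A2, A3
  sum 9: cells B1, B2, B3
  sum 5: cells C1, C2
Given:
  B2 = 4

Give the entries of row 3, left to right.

1 3

4 in 2 cells must be {1,3}.
B1 = 2: the only remaining digit allowed by both the 6 across and the 9 down.
C1 = 6 − 2 = 4 completes the 6 across.
C2 = 5 − 4 = 1 completes the 5 down.
B3 = 9 − 6 = 3 completes the 9 down.
A2 = 12 − 5 = 7 completes the 12 across.
A3 = 4 − 3 = 1 completes the 4 across.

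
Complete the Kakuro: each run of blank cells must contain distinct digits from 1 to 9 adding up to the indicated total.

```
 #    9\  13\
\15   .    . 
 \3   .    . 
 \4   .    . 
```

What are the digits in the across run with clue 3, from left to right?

2, 1

3 in 2 cells must be {1,2}; 4 in 2 cells must be {1,3}.
The 15 across and the 9 down share only 6, so R1C1 = 6.
R1C2 = 15 − 6 = 9 completes the 15 across.
Given what's placed, R2C2 must be 1 to fit the 3 across and 13 down.
R3C1 = 1: the only remaining digit allowed by both the 4 across and the 9 down.
R3C2 = 4 − 1 = 3 completes the 4 across.
R2C1 = 3 − 1 = 2 completes the 3 across.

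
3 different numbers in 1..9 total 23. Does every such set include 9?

Yes

The only way to make 23 from 3 distinct digits is {6,8,9}, which contains 9.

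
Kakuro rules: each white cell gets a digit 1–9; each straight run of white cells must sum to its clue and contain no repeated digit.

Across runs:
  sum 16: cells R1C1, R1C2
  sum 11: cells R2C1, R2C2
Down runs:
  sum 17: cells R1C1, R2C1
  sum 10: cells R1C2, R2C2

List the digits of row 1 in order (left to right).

9, 7

16 in 2 cells must be {7,9}; 17 in 2 cells must be {8,9}.
The 16 across and the 17 down share only 9, so R1C1 = 9.
R1C2 = 16 − 9 = 7 completes the 16 across.
R2C1 = 17 − 9 = 8 completes the 17 down.
R2C2 = 11 − 8 = 3 completes the 11 across.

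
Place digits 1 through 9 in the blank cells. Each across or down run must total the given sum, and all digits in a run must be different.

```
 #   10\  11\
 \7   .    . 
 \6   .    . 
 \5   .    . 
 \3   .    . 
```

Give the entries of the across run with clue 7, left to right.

4, 3

3 in 2 cells must be {1,2}; 10 in 4 cells must be {1,2,3,4}; 11 in 4 cells must be {1,2,3,5}.
Nothing is forced directly, so branch on R2C1, whose candidates are 1 or 2 or 4. If R2C1 = 2: then R2C2 would have to be in {4} for the 6 across but in {1,2,3,5} for the 11 down — contradiction. If R2C1 = 4: that forces R2C2 = 2, R4C2 = 1, R3C2 = 3, R4C1 = 2, R1C2 = 5, after which R3C1 would have to be in {2} for the 5 across but in {1,3} for the 10 down — contradiction. So R2C1 = 1.
R2C2 = 6 − 1 = 5 completes the 6 across.
Given what's placed, R4C1 must be 2 to fit the 3 across and 10 down.
R4C2 = 3 − 2 = 1 completes the 3 across.
No cell is forced outright now. R1C1 can only be 3 or 4 (the digits allowed by both its 7 across and its 10 down). If R1C1 = 3: then R1C2 would have to be in {4} for the 7 across but in {2,3} for the 11 down — contradiction. So R1C1 = 4.
R1C2 = 7 − 4 = 3 completes the 7 across.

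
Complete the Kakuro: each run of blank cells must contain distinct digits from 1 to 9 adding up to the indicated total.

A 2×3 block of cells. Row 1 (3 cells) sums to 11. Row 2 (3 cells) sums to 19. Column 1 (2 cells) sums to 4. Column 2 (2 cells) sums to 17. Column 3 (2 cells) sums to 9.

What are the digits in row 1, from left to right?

4 in 2 cells must be {1,3}; 17 in 2 cells must be {8,9}.
The 11 across and the 17 down share only 8, so (1,2) = 8.
The 19 across and the 4 down share only 3, so (2,1) = 3.
(2,2) = 17 − 8 = 9 completes the 17 down.
(2,3) = 19 − 12 = 7 completes the 19 across.
(1,1) = 4 − 3 = 1 completes the 4 down.
(1,3) = 11 − 9 = 2 completes the 11 across.

1, 8, 2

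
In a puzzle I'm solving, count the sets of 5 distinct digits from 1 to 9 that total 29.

5 distinct digits from 1–9 sum between 15 and 35.

8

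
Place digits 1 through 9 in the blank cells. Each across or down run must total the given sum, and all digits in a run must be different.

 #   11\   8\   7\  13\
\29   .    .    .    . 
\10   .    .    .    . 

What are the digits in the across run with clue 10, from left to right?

29 in 4 cells must be {5,7,8,9}; 10 in 4 cells must be {1,2,3,4}.
Only 5 fits R1C3 under both its across sum 29 and down sum 7.
R2C3 = 7 − 5 = 2 completes the 7 down.
Given what's placed, R2C4 must be 4 to fit the 10 across and 13 down.
R1C2 = 7: the only remaining digit allowed by both the 29 across and the 8 down.
R1C4 = 13 − 4 = 9 completes the 13 down.
Given what's placed, R2C1 must be 3 to fit the 10 across and 11 down.
R2C2 = 10 − 9 = 1 completes the 10 across.

3 1 2 4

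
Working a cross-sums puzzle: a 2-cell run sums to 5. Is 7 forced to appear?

No

Counterexample: {1,4} sums to 5 without using 7.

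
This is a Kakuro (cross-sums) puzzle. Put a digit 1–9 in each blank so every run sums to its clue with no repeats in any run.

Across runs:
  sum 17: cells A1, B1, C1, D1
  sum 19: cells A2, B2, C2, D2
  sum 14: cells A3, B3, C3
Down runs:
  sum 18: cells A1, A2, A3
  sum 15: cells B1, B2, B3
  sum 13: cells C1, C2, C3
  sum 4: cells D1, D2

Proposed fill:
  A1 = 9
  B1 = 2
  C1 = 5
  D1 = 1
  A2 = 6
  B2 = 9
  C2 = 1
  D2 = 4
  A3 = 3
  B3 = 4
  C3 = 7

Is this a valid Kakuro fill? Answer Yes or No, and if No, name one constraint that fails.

No — the across run A2–D2 sums to 20, not 19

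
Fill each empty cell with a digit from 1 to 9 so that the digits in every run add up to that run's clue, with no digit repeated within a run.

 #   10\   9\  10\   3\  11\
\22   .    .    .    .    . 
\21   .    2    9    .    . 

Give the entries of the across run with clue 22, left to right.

3 in 2 cells must be {1,2}.
R1C2 = 9 − 2 = 7 completes the 9 down.
R1C3 = 10 − 9 = 1 completes the 10 down.
R1C4 = 2: the only remaining digit allowed by both the 22 across and the 3 down.
R2C4 = 3 − 2 = 1 completes the 3 down.
Nothing is forced directly, so branch on R2C1, whose candidates are 3 or 4 or 6. If R2C1 = 3: then R1C1 would have to be in {3,4,8,9} for the 22 across but in {7} for the 10 down — contradiction. If R2C1 = 4: then R1C1 would have to be in {3,4,8,9} for the 22 across but in {6} for the 10 down — contradiction. So R2C1 = 6.
R1C1 = 10 − 6 = 4 completes the 10 down.
R1C5 = 22 − 14 = 8 completes the 22 across.

4 7 1 2 8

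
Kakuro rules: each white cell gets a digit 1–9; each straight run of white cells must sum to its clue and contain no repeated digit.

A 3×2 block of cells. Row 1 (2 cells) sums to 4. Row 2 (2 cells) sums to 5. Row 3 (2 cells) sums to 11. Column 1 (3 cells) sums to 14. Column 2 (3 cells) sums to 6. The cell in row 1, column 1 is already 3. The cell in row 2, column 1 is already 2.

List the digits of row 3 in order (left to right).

9 2

4 in 2 cells must be {1,3}; 6 in 3 cells must be {1,2,3}.
(1,2) = 4 − 3 = 1 completes the 4 across.
(2,2) = 5 − 2 = 3 completes the 5 across.
(3,1) = 14 − 5 = 9 completes the 14 down.
(3,2) = 11 − 9 = 2 completes the 11 across.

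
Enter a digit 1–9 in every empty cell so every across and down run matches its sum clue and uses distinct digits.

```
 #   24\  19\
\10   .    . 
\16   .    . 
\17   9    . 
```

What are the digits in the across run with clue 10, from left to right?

16 in 2 cells must be {7,9}; 17 in 2 cells must be {8,9}; 24 in 3 cells must be {7,8,9}.
R2C1 = 7: the only remaining digit allowed by both the 16 across and the 24 down.
R2C2 = 16 − 7 = 9 completes the 16 across.
R3C2 = 17 − 9 = 8 completes the 17 across.
R1C1 = 24 − 16 = 8 completes the 24 down.
R1C2 = 10 − 8 = 2 completes the 10 across.

8 2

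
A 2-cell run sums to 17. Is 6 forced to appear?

The only way to make 17 from 2 distinct digits is {8,9}, which does not contain 6.

No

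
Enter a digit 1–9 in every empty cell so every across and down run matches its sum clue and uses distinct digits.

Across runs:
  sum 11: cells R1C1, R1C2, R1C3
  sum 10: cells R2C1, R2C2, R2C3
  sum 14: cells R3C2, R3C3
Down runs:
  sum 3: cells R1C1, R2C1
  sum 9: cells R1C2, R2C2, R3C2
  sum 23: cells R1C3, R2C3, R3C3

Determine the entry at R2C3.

6

3 in 2 cells must be {1,2}; 23 in 3 cells must be {6,8,9}.
Only 6 fits R2C3 under both its across sum 10 and down sum 23.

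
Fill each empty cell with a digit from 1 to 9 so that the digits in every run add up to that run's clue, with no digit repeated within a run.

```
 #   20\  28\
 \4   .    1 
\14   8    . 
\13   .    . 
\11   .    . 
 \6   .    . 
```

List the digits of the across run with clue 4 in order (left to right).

3, 1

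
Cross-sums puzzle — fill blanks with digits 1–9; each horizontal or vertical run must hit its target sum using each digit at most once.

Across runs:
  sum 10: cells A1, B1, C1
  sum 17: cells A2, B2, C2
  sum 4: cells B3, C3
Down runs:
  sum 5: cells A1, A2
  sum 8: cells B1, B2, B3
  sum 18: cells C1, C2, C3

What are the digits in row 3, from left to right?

4 in 2 cells must be {1,3}.
Nothing is forced directly, so branch on C3, whose candidates are 1 or 3. If C3 = 1: then C1 would have to be in {1,2,3,4,5,6,7} for the 10 across but in {8,9} for the 18 down — contradiction. So C3 = 3.
B3 = 4 − 3 = 1 completes the 4 across.

1 3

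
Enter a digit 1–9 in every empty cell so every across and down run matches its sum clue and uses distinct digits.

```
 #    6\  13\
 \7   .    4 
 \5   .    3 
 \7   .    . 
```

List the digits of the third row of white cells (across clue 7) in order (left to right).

6 in 3 cells must be {1,2,3}.
R1C1 = 7 − 4 = 3 completes the 7 across.
R2C1 = 5 − 3 = 2 completes the 5 across.
R3C1 = 6 − 5 = 1 completes the 6 down.
R3C2 = 7 − 1 = 6 completes the 7 across.

1 6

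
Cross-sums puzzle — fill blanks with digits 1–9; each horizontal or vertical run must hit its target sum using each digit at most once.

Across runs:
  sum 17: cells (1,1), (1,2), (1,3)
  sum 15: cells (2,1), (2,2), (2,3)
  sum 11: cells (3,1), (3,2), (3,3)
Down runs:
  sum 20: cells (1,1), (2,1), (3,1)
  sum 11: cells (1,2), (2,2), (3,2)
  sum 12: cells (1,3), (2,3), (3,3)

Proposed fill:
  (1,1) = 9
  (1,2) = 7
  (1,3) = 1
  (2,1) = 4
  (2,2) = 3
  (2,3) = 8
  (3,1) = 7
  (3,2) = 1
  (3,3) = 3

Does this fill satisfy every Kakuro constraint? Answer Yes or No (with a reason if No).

Yes

Across: 9+7+1=17; 4+3+8=15; 7+1+3=11. Down: 9+4+7=20; 7+3+1=11; 1+8+3=12. No digit repeats within any run.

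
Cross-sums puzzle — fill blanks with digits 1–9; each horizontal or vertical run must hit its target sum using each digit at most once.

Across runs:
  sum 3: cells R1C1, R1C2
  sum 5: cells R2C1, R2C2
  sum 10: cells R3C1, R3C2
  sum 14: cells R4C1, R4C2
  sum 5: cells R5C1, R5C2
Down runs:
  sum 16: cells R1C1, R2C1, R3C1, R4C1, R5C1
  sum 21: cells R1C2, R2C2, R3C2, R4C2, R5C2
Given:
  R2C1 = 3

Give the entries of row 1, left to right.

2 1

3 in 2 cells must be {1,2}; 16 in 5 cells must be {1,2,3,4,6}.
R2C2 = 5 − 3 = 2 completes the 5 across.
R4C1 = 6: the only remaining digit allowed by both the 14 across and the 16 down.
R4C2 = 14 − 6 = 8 completes the 14 across.
R1C2 = 1: the only remaining digit allowed by both the 3 across and the 21 down.
R1C1 = 3 − 1 = 2 completes the 3 across.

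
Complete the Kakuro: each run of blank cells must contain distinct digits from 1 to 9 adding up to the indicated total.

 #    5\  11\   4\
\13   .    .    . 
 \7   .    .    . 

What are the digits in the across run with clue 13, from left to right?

1 9 3

7 in 3 cells must be {1,2,4}; 4 in 2 cells must be {1,3}.
The 7 across and the 4 down share only 1, so R2C3 = 1.
R1C3 = 4 − 1 = 3 completes the 4 down.
Nothing is forced directly, so branch on R2C1, whose candidates are 2 or 4. If R2C1 = 2: then R1C1 would have to be in {1,2,4,6,8,9} for the 13 across but in {3} for the 5 down — contradiction. So R2C1 = 4.
R1C1 = 5 − 4 = 1 completes the 5 down.
R1C2 = 13 − 4 = 9 completes the 13 across.
R2C2 = 7 − 5 = 2 completes the 7 across.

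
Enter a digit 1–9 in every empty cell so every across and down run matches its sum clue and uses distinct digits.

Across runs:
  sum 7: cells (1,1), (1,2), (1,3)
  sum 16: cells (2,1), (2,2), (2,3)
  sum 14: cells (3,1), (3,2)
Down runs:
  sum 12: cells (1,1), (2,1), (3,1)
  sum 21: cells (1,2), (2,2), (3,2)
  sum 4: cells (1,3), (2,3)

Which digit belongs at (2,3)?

3

7 in 3 cells must be {1,2,4}; 4 in 2 cells must be {1,3}.
Only 4 fits (1,2) under both its across sum 7 and down sum 21.
Given what's placed, (1,3) must be 1 to fit the 7 across and 4 down.
(2,3) = 4 − 1 = 3 completes the 4 down.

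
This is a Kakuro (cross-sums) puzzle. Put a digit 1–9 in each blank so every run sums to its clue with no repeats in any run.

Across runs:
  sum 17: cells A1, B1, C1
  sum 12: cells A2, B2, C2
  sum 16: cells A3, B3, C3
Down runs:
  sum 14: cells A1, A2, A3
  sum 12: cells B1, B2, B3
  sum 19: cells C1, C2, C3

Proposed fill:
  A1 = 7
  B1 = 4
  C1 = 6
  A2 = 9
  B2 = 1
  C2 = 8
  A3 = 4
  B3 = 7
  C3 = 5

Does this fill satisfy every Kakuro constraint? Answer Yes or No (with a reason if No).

No — the down run A1–A3 sums to 20, not 14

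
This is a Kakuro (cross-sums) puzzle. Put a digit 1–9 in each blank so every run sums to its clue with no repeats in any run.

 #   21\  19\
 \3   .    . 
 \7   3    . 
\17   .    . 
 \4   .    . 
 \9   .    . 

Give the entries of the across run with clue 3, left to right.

2 1

3 in 2 cells must be {1,2}; 17 in 2 cells must be {8,9}; 4 in 2 cells must be {1,3}.
R2C2 = 7 − 3 = 4 completes the 7 across.
R3C2 = 9: the only remaining digit allowed by both the 17 across and the 19 down.
R4C1 = 1: the only remaining digit allowed by both the 4 across and the 21 down.
R4C2 = 4 − 1 = 3 completes the 4 across.
Given what's placed, R1C1 must be 2 to fit the 3 across and 21 down.
R1C2 = 3 − 2 = 1 completes the 3 across.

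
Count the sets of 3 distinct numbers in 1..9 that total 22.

2

3 distinct digits from 1–9 sum between 6 and 24.
Enumerating: {5,8,9}, {6,7,9}.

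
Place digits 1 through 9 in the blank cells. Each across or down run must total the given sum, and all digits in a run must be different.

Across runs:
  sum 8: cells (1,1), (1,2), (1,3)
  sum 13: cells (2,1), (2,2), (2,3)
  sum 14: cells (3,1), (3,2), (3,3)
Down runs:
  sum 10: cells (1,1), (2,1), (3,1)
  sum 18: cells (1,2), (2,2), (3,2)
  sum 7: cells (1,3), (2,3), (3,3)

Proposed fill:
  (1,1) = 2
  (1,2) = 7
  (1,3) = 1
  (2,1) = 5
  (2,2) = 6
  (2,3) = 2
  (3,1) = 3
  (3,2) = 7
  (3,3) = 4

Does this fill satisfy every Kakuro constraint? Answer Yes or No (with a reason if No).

No — the across run (1,1)–(1,3) sums to 10, not 8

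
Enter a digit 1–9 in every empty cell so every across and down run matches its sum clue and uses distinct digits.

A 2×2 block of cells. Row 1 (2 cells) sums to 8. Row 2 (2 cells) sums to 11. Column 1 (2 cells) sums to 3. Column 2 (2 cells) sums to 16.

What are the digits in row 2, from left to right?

3 in 2 cells must be {1,2}; 16 in 2 cells must be {7,9}.
The 8 across and the 16 down share only 7, so (1,2) = 7.
The 11 across and the 3 down share only 2, so (2,1) = 2.
(2,2) = 11 − 2 = 9 completes the 11 across.
(1,1) = 8 − 7 = 1 completes the 8 across.

2, 9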